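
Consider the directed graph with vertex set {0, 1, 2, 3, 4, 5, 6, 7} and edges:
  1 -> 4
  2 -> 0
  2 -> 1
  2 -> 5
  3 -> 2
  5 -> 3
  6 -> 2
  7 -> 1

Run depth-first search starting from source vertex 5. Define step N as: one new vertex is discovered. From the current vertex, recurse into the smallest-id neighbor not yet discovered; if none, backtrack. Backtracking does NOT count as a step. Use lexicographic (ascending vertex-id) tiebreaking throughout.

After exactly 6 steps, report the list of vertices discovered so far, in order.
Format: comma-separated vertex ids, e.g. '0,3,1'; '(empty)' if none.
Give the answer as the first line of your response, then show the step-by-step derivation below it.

5,3,2,0,1,4

step 1: discover 5; path=5; order=5
step 2: discover 3; path=5>3; order=5,3
step 3: discover 2; path=5>3>2; order=5,3,2
step 4: discover 0; path=5>3>2>0; order=5,3,2,0
step 5: discover 1; path=5>3>2>1; order=5,3,2,0,1
step 6: discover 4; path=5>3>2>1>4; order=5,3,2,0,1,4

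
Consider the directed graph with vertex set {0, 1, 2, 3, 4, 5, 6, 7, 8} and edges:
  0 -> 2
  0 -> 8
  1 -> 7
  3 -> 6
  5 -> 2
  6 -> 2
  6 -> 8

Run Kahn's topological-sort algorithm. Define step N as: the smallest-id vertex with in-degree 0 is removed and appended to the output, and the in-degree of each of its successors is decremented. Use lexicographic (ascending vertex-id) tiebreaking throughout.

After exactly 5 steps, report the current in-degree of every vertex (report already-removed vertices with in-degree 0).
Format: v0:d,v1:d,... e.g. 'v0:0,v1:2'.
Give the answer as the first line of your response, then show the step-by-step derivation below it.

v0:0,v1:0,v2:1,v3:0,v4:0,v5:0,v6:0,v7:0,v8:1

step 1: output 0; order=[0]; indeg=(0,0,2,0,0,0,1,1,1)
step 2: output 1; order=[0,1]; indeg=(0,0,2,0,0,0,1,0,1)
step 3: output 3; order=[0,1,3]; indeg=(0,0,2,0,0,0,0,0,1)
step 4: output 4; order=[0,1,3,4]; indeg=(0,0,2,0,0,0,0,0,1)
step 5: output 5; order=[0,1,3,4,5]; indeg=(0,0,1,0,0,0,0,0,1)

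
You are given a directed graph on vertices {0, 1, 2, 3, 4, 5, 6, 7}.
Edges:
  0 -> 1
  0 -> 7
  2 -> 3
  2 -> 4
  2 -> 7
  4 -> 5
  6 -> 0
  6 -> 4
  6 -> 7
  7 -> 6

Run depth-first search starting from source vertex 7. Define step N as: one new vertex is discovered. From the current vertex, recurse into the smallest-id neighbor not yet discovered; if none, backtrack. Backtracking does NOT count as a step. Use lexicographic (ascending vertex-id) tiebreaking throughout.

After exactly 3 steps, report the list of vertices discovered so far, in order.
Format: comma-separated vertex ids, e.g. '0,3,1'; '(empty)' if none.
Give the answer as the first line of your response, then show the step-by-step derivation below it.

7,6,0

step 1: discover 7; path=7; order=7
step 2: discover 6; path=7>6; order=7,6
step 3: discover 0; path=7>6>0; order=7,6,0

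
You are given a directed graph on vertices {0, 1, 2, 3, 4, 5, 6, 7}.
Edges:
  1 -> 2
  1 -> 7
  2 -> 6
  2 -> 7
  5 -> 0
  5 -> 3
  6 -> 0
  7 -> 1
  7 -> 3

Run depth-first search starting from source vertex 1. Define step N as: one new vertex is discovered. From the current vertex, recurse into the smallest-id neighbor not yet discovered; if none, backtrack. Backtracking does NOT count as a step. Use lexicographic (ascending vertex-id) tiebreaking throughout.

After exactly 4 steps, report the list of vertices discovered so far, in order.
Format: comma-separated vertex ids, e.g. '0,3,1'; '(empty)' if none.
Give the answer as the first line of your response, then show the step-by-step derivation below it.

1,2,6,0

step 1: discover 1; path=1; order=1
step 2: discover 2; path=1>2; order=1,2
step 3: discover 6; path=1>2>6; order=1,2,6
step 4: discover 0; path=1>2>6>0; order=1,2,6,0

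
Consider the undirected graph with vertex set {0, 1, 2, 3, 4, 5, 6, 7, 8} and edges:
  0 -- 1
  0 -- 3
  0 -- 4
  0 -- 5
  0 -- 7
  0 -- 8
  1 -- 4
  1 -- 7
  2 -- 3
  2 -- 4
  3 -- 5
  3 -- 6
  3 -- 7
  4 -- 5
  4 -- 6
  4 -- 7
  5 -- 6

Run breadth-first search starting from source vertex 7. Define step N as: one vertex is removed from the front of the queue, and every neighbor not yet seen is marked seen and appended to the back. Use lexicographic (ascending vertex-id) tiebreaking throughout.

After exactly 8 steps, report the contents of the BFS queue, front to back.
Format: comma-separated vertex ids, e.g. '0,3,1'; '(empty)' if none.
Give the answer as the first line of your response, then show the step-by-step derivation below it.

6

step 1: dequeue 7; queue=[0,1,3,4]; order=7
step 2: dequeue 0; queue=[1,3,4,5,8]; order=7,0
step 3: dequeue 1; queue=[3,4,5,8]; order=7,0,1
step 4: dequeue 3; queue=[4,5,8,2,6]; order=7,0,1,3
step 5: dequeue 4; queue=[5,8,2,6]; order=7,0,1,3,4
step 6: dequeue 5; queue=[8,2,6]; order=7,0,1,3,4,5
step 7: dequeue 8; queue=[2,6]; order=7,0,1,3,4,5,8
step 8: dequeue 2; queue=[6]; order=7,0,1,3,4,5,8,2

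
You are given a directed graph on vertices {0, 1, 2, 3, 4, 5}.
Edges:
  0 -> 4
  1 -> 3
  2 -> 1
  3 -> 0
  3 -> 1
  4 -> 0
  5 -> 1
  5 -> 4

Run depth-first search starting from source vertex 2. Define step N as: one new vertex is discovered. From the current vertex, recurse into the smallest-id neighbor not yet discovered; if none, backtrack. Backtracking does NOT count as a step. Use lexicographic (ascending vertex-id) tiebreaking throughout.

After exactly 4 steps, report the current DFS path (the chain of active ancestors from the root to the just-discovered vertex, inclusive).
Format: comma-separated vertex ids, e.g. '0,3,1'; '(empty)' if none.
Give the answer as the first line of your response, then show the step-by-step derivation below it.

2,1,3,0

step 1: discover 2; path=2; order=2
step 2: discover 1; path=2>1; order=2,1
step 3: discover 3; path=2>1>3; order=2,1,3
step 4: discover 0; path=2>1>3>0; order=2,1,3,0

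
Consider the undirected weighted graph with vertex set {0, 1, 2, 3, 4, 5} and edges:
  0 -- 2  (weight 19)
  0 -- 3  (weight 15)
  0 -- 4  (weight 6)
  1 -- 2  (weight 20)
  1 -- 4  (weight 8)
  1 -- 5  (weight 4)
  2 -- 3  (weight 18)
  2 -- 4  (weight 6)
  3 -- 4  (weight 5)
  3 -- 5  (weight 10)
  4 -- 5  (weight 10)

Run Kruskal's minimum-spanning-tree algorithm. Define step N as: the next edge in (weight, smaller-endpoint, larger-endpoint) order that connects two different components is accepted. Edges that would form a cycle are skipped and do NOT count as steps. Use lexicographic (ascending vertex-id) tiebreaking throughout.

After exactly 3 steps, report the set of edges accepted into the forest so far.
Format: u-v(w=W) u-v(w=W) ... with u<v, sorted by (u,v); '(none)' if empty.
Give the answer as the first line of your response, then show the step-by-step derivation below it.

0-4(w=6) 1-5(w=4) 3-4(w=5)

step 1: add edge 1-5 (w=4); MST = {1-5(w=4)}
step 2: add edge 3-4 (w=5); MST = {1-5(w=4) 3-4(w=5)}
step 3: add edge 0-4 (w=6); MST = {0-4(w=6) 1-5(w=4) 3-4(w=5)}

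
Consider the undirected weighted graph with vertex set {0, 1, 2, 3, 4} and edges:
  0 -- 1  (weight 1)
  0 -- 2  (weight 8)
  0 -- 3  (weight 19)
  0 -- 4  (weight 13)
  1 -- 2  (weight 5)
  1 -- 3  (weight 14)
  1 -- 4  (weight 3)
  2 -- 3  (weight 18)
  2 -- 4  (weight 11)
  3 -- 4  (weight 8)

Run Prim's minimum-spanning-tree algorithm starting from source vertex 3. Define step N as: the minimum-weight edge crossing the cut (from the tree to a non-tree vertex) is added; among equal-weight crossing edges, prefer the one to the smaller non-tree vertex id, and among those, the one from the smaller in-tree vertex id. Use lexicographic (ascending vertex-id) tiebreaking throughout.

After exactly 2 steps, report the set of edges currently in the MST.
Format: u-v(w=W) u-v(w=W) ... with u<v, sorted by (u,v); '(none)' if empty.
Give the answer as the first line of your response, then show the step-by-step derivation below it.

1-4(w=3) 3-4(w=8)

step 1: add edge 3-4 (w=8); MST = {3-4(w=8)}
step 2: add edge 1-4 (w=3); MST = {1-4(w=3) 3-4(w=8)}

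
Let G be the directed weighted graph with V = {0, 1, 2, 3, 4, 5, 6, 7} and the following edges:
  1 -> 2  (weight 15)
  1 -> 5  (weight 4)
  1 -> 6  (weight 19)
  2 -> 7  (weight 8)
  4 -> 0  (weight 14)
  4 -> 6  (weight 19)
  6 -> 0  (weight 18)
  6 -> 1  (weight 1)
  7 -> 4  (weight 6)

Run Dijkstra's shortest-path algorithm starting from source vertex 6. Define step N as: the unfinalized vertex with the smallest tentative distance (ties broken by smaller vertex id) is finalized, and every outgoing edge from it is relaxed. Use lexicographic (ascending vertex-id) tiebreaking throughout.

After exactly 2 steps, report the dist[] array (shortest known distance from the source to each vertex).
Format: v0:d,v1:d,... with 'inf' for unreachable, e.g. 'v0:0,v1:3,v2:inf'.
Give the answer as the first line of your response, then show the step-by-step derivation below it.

v0:18,v1:1,v2:16,v3:inf,v4:inf,v5:5,v6:0,v7:inf

step 1: dist = v0:18,v1:1,v2:inf,v3:inf,v4:inf,v5:inf,v6:0,v7:inf
step 2: dist = v0:18,v1:1,v2:16,v3:inf,v4:inf,v5:5,v6:0,v7:inf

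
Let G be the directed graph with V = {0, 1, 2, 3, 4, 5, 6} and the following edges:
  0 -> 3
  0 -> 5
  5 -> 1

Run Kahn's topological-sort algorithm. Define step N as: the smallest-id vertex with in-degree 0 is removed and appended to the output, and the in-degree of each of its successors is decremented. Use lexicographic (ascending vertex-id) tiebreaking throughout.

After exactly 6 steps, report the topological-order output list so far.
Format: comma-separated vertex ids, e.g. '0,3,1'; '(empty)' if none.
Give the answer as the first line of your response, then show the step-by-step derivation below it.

0,2,3,4,5,1

step 1: output 0; order=[0]; indeg=(0,1,0,0,0,0,0)
step 2: output 2; order=[0,2]; indeg=(0,1,0,0,0,0,0)
step 3: output 3; order=[0,2,3]; indeg=(0,1,0,0,0,0,0)
step 4: output 4; order=[0,2,3,4]; indeg=(0,1,0,0,0,0,0)
step 5: output 5; order=[0,2,3,4,5]; indeg=(0,0,0,0,0,0,0)
step 6: output 1; order=[0,2,3,4,5,1]; indeg=(0,0,0,0,0,0,0)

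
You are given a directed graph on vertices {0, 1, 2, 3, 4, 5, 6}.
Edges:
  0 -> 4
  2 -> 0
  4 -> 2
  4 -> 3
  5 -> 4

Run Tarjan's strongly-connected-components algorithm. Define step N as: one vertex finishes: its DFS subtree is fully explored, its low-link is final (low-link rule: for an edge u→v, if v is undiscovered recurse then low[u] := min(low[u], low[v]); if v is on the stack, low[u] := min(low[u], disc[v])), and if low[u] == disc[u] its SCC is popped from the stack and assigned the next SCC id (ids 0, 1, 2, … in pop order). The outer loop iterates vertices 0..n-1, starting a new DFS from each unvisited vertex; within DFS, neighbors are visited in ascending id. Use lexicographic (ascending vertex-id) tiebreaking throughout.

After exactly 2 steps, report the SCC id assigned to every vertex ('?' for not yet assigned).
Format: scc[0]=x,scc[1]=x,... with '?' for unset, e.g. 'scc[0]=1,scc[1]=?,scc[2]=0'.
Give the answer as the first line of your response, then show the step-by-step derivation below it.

scc[0]=?,scc[1]=?,scc[2]=?,scc[3]=0,scc[4]=?,scc[5]=?,scc[6]=?

step 1: low=(low[0]=0,low[1]=?,low[2]=0,low[3]=?,low[4]=1,low[5]=?,low[6]=?); scc=(scc[0]=?,scc[1]=?,scc[2]=?,scc[3]=?,scc[4]=?,scc[5]=?,scc[6]=?)
step 2: low=(low[0]=0,low[1]=?,low[2]=0,low[3]=3,low[4]=0,low[5]=?,low[6]=?); scc=(scc[0]=?,scc[1]=?,scc[2]=?,scc[3]=0,scc[4]=?,scc[5]=?,scc[6]=?)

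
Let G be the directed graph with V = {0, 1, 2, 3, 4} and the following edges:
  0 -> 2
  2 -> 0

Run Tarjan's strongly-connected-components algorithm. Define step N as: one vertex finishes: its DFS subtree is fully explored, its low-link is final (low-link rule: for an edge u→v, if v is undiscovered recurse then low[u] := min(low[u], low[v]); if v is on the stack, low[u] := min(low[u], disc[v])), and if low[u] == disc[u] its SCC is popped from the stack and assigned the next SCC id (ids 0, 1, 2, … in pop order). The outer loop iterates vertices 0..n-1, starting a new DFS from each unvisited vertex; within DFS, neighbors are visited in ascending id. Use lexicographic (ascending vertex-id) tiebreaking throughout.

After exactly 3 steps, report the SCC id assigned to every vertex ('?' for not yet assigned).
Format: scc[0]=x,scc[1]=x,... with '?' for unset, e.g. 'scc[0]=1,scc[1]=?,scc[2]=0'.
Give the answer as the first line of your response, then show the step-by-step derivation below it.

scc[0]=0,scc[1]=1,scc[2]=0,scc[3]=?,scc[4]=?

step 1: low=(low[0]=0,low[1]=?,low[2]=0,low[3]=?,low[4]=?); scc=(scc[0]=?,scc[1]=?,scc[2]=?,scc[3]=?,scc[4]=?)
step 2: low=(low[0]=0,low[1]=?,low[2]=0,low[3]=?,low[4]=?); scc=(scc[0]=0,scc[1]=?,scc[2]=0,scc[3]=?,scc[4]=?)
step 3: low=(low[0]=0,low[1]=2,low[2]=0,low[3]=?,low[4]=?); scc=(scc[0]=0,scc[1]=1,scc[2]=0,scc[3]=?,scc[4]=?)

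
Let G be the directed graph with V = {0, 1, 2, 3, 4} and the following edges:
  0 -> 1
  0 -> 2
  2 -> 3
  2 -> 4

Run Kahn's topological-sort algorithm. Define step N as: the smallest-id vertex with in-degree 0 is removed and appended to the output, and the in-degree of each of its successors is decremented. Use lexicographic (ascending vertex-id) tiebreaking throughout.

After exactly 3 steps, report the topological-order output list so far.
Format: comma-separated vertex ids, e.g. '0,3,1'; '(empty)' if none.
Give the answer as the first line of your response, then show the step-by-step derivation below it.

0,1,2

step 1: output 0; order=[0]; indeg=(0,0,0,1,1)
step 2: output 1; order=[0,1]; indeg=(0,0,0,1,1)
step 3: output 2; order=[0,1,2]; indeg=(0,0,0,0,0)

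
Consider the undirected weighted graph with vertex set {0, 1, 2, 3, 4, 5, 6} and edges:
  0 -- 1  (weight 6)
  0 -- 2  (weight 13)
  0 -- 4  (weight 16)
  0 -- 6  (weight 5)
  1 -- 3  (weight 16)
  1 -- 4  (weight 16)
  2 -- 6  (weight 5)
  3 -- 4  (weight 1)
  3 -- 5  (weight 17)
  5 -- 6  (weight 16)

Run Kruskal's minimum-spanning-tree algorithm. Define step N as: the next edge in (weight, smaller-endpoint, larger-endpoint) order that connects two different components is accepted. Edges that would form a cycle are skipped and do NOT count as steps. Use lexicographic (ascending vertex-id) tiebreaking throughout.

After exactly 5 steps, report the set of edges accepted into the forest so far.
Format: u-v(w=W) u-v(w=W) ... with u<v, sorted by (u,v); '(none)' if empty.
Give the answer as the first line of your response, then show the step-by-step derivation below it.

0-1(w=6) 0-4(w=16) 0-6(w=5) 2-6(w=5) 3-4(w=1)

step 1: add edge 3-4 (w=1); MST = {3-4(w=1)}
step 2: add edge 0-6 (w=5); MST = {0-6(w=5) 3-4(w=1)}
step 3: add edge 2-6 (w=5); MST = {0-6(w=5) 2-6(w=5) 3-4(w=1)}
step 4: add edge 0-1 (w=6); MST = {0-1(w=6) 0-6(w=5) 2-6(w=5) 3-4(w=1)}
step 5: add edge 0-4 (w=16); MST = {0-1(w=6) 0-4(w=16) 0-6(w=5) 2-6(w=5) 3-4(w=1)}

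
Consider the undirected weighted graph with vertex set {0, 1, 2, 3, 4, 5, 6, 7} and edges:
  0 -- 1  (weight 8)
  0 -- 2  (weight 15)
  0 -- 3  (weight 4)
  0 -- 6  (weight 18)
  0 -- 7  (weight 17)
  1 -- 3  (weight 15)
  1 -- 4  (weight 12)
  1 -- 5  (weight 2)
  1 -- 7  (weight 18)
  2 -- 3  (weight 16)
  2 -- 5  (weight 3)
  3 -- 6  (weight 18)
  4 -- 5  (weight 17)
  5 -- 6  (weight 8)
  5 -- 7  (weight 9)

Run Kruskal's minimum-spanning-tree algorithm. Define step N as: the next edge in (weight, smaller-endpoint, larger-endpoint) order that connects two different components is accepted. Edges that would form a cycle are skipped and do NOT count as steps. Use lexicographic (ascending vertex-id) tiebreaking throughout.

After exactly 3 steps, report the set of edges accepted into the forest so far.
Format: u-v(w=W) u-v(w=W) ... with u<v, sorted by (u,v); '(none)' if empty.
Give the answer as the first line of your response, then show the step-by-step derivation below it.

0-3(w=4) 1-5(w=2) 2-5(w=3)

step 1: add edge 1-5 (w=2); MST = {1-5(w=2)}
step 2: add edge 2-5 (w=3); MST = {1-5(w=2) 2-5(w=3)}
step 3: add edge 0-3 (w=4); MST = {0-3(w=4) 1-5(w=2) 2-5(w=3)}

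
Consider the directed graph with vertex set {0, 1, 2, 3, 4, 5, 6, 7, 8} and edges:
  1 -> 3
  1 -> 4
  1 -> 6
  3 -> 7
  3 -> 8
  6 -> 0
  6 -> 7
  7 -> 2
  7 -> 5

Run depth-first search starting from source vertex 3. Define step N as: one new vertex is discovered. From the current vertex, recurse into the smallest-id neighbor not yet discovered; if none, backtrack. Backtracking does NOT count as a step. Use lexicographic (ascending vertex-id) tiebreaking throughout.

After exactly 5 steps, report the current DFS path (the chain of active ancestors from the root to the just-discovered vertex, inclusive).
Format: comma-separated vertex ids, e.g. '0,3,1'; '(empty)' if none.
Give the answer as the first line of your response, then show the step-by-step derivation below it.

3,8

step 1: discover 3; path=3; order=3
step 2: discover 7; path=3>7; order=3,7
step 3: discover 2; path=3>7>2; order=3,7,2
step 4: discover 5; path=3>7>5; order=3,7,2,5
step 5: discover 8; path=3>8; order=3,7,2,5,8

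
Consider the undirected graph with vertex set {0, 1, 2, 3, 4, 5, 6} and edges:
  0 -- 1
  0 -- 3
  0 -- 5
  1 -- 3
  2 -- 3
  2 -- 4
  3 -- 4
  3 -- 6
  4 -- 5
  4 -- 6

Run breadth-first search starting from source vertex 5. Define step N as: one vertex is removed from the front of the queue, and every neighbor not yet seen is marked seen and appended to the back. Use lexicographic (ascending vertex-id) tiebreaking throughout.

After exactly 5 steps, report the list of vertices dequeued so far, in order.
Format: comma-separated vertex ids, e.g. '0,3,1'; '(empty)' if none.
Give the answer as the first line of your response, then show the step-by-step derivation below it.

5,0,4,1,3

step 1: dequeue 5; queue=[0,4]; order=5
step 2: dequeue 0; queue=[4,1,3]; order=5,0
step 3: dequeue 4; queue=[1,3,2,6]; order=5,0,4
step 4: dequeue 1; queue=[3,2,6]; order=5,0,4,1
step 5: dequeue 3; queue=[2,6]; order=5,0,4,1,3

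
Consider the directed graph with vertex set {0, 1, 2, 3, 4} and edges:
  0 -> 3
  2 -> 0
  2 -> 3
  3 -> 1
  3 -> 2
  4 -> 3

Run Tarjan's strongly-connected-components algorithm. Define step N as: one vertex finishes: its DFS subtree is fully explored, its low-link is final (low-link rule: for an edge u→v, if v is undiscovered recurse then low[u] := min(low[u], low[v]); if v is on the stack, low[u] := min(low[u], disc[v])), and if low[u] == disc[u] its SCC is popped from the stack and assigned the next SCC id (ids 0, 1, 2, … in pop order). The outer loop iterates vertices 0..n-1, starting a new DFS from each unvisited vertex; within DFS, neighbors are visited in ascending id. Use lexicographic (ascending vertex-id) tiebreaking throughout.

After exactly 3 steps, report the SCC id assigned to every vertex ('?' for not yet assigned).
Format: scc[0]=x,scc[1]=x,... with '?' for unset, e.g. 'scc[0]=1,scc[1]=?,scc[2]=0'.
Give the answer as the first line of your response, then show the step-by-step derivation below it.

scc[0]=?,scc[1]=0,scc[2]=?,scc[3]=?,scc[4]=?

step 1: low=(low[0]=0,low[1]=2,low[2]=?,low[3]=1,low[4]=?); scc=(scc[0]=?,scc[1]=0,scc[2]=?,scc[3]=?,scc[4]=?)
step 2: low=(low[0]=0,low[1]=2,low[2]=0,low[3]=1,low[4]=?); scc=(scc[0]=?,scc[1]=0,scc[2]=?,scc[3]=?,scc[4]=?)
step 3: low=(low[0]=0,low[1]=2,low[2]=0,low[3]=0,low[4]=?); scc=(scc[0]=?,scc[1]=0,scc[2]=?,scc[3]=?,scc[4]=?)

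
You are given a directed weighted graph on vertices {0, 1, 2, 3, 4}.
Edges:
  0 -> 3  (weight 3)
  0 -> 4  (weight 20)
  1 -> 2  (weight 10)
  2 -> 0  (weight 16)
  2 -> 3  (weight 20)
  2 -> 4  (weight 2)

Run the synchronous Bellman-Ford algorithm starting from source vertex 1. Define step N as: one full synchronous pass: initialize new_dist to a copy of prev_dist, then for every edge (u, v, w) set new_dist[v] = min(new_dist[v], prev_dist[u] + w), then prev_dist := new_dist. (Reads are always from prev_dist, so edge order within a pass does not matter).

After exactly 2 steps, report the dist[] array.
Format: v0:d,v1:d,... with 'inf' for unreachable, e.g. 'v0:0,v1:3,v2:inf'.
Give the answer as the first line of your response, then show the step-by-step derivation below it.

v0:26,v1:0,v2:10,v3:30,v4:12

step 1: dist = v0:inf,v1:0,v2:10,v3:inf,v4:inf
step 2: dist = v0:26,v1:0,v2:10,v3:30,v4:12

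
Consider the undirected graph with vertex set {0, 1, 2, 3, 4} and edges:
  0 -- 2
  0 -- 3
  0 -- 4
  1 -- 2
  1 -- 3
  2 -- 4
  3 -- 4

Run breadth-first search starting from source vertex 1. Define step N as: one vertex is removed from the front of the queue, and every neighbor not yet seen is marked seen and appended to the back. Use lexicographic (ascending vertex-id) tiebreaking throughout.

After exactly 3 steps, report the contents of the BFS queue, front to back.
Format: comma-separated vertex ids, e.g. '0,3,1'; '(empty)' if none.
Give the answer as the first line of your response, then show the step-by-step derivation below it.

0,4

step 1: dequeue 1; queue=[2,3]; order=1
step 2: dequeue 2; queue=[3,0,4]; order=1,2
step 3: dequeue 3; queue=[0,4]; order=1,2,3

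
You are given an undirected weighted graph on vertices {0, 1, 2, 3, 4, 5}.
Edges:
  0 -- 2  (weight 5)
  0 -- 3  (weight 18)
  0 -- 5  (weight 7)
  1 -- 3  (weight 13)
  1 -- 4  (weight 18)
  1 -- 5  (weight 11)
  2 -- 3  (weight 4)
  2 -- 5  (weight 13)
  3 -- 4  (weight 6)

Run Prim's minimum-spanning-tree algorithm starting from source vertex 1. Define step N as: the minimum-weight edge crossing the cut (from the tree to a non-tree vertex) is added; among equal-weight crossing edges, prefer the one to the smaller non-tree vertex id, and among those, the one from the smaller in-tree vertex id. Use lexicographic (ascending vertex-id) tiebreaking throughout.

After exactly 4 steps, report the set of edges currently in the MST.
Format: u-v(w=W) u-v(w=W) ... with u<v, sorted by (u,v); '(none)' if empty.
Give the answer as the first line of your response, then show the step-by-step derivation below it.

0-2(w=5) 0-5(w=7) 1-5(w=11) 2-3(w=4)

step 1: add edge 1-5 (w=11); MST = {1-5(w=11)}
step 2: add edge 0-5 (w=7); MST = {0-5(w=7) 1-5(w=11)}
step 3: add edge 0-2 (w=5); MST = {0-2(w=5) 0-5(w=7) 1-5(w=11)}
step 4: add edge 2-3 (w=4); MST = {0-2(w=5) 0-5(w=7) 1-5(w=11) 2-3(w=4)}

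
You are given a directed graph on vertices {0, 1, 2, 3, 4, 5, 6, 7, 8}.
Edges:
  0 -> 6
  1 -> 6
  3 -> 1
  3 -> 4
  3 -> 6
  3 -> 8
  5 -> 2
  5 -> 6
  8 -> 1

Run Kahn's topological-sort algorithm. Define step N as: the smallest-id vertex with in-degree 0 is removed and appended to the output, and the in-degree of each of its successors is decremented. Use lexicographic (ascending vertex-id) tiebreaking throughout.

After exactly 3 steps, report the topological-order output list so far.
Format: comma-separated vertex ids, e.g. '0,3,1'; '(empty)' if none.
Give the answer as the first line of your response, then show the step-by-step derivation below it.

0,3,4

step 1: output 0; order=[0]; indeg=(0,2,1,0,1,0,3,0,1)
step 2: output 3; order=[0,3]; indeg=(0,1,1,0,0,0,2,0,0)
step 3: output 4; order=[0,3,4]; indeg=(0,1,1,0,0,0,2,0,0)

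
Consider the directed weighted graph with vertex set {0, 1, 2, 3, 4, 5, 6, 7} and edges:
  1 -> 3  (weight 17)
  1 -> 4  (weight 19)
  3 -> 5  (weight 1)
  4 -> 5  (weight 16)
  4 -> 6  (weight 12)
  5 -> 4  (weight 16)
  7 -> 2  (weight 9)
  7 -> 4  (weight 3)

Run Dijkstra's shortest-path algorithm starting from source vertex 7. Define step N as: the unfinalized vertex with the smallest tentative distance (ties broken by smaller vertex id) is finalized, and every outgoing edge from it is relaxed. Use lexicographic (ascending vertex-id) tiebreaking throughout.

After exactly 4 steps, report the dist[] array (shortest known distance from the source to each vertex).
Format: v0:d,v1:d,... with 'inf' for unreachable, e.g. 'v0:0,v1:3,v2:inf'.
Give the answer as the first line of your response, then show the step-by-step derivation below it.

v0:inf,v1:inf,v2:9,v3:inf,v4:3,v5:19,v6:15,v7:0

step 1: dist = v0:inf,v1:inf,v2:9,v3:inf,v4:3,v5:inf,v6:inf,v7:0
step 2: dist = v0:inf,v1:inf,v2:9,v3:inf,v4:3,v5:19,v6:15,v7:0
step 3: dist = v0:inf,v1:inf,v2:9,v3:inf,v4:3,v5:19,v6:15,v7:0
step 4: dist = v0:inf,v1:inf,v2:9,v3:inf,v4:3,v5:19,v6:15,v7:0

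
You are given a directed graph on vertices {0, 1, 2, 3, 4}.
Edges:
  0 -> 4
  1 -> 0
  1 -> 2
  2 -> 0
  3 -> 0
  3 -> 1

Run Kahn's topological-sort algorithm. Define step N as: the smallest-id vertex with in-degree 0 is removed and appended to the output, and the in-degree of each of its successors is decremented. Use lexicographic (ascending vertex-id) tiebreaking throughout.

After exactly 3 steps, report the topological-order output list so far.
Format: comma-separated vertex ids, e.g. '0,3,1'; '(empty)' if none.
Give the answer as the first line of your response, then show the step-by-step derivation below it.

3,1,2

step 1: output 3; order=[3]; indeg=(2,0,1,0,1)
step 2: output 1; order=[3,1]; indeg=(1,0,0,0,1)
step 3: output 2; order=[3,1,2]; indeg=(0,0,0,0,1)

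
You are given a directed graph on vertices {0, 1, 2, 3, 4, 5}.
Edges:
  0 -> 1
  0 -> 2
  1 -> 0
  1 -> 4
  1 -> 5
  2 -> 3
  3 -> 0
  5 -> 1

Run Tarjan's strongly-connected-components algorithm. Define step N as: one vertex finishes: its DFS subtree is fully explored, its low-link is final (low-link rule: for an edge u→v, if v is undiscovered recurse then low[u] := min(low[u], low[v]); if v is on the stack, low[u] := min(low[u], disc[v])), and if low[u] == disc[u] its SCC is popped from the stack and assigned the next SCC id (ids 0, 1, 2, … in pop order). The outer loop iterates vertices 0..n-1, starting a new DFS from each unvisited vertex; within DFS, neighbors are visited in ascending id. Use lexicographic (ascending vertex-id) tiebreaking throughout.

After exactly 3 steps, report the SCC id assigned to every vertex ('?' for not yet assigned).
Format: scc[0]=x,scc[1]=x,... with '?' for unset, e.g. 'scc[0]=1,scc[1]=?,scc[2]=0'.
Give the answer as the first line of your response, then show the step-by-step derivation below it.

scc[0]=?,scc[1]=?,scc[2]=?,scc[3]=?,scc[4]=0,scc[5]=?

step 1: low=(low[0]=0,low[1]=0,low[2]=?,low[3]=?,low[4]=2,low[5]=?); scc=(scc[0]=?,scc[1]=?,scc[2]=?,scc[3]=?,scc[4]=0,scc[5]=?)
step 2: low=(low[0]=0,low[1]=0,low[2]=?,low[3]=?,low[4]=2,low[5]=1); scc=(scc[0]=?,scc[1]=?,scc[2]=?,scc[3]=?,scc[4]=0,scc[5]=?)
step 3: low=(low[0]=0,low[1]=0,low[2]=?,low[3]=?,low[4]=2,low[5]=1); scc=(scc[0]=?,scc[1]=?,scc[2]=?,scc[3]=?,scc[4]=0,scc[5]=?)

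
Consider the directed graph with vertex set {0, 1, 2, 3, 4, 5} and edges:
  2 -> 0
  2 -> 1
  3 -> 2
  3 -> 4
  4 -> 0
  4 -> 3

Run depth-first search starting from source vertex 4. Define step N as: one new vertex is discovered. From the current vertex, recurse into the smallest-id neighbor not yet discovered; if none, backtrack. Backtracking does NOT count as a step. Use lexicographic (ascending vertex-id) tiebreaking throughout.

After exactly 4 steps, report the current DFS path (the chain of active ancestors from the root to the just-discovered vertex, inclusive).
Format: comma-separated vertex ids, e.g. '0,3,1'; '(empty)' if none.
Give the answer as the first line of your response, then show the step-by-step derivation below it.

4,3,2

step 1: discover 4; path=4; order=4
step 2: discover 0; path=4>0; order=4,0
step 3: discover 3; path=4>3; order=4,0,3
step 4: discover 2; path=4>3>2; order=4,0,3,2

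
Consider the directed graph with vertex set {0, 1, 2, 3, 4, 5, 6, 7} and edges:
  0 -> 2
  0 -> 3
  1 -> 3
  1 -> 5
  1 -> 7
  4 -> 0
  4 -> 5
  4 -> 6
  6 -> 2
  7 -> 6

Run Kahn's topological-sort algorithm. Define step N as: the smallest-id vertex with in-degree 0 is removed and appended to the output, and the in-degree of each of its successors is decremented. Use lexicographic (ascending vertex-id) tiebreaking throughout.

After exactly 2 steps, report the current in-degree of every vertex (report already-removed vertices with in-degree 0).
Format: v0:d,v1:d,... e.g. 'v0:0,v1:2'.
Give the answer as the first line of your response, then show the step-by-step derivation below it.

v0:0,v1:0,v2:2,v3:1,v4:0,v5:0,v6:1,v7:0

step 1: output 1; order=[1]; indeg=(1,0,2,1,0,1,2,0)
step 2: output 4; order=[1,4]; indeg=(0,0,2,1,0,0,1,0)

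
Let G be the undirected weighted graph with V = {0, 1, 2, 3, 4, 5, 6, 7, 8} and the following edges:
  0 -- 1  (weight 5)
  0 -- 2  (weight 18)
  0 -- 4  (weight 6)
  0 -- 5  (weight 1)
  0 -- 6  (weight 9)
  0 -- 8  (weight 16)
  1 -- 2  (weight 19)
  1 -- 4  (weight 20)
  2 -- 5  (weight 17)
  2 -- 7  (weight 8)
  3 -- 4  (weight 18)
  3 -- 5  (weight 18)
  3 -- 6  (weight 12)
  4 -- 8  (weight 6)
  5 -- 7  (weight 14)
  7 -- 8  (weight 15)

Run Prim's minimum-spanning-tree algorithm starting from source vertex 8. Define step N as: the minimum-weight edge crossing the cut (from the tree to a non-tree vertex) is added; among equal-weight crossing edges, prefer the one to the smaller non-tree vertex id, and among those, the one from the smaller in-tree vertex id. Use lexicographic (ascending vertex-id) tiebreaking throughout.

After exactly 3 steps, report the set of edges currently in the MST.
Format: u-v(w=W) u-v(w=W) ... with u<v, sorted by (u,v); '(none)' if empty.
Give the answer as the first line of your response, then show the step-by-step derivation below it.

0-4(w=6) 0-5(w=1) 4-8(w=6)

step 1: add edge 4-8 (w=6); MST = {4-8(w=6)}
step 2: add edge 0-4 (w=6); MST = {0-4(w=6) 4-8(w=6)}
step 3: add edge 0-5 (w=1); MST = {0-4(w=6) 0-5(w=1) 4-8(w=6)}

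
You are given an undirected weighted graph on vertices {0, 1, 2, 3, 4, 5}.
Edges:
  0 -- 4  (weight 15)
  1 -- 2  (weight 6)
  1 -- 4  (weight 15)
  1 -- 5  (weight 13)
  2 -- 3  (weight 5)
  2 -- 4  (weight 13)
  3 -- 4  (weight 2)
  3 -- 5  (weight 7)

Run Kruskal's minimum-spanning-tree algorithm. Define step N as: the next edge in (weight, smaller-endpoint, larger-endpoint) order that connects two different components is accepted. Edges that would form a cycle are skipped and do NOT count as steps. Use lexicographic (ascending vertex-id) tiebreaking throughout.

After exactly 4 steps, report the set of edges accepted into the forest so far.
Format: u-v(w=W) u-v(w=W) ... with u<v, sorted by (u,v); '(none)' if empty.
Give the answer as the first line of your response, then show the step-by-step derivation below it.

1-2(w=6) 2-3(w=5) 3-4(w=2) 3-5(w=7)

step 1: add edge 3-4 (w=2); MST = {3-4(w=2)}
step 2: add edge 2-3 (w=5); MST = {2-3(w=5) 3-4(w=2)}
step 3: add edge 1-2 (w=6); MST = {1-2(w=6) 2-3(w=5) 3-4(w=2)}
step 4: add edge 3-5 (w=7); MST = {1-2(w=6) 2-3(w=5) 3-4(w=2) 3-5(w=7)}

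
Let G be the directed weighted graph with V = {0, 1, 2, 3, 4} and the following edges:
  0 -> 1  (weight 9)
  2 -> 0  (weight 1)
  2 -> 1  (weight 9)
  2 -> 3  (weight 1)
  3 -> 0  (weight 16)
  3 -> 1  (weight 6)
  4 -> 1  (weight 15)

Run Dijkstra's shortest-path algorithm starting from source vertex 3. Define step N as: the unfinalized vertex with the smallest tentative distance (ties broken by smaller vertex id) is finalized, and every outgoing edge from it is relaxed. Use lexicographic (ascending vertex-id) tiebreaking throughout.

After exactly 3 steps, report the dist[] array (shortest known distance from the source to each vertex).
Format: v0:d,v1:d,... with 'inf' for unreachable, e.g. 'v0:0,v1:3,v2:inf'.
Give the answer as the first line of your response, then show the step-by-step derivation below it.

v0:16,v1:6,v2:inf,v3:0,v4:inf

step 1: dist = v0:16,v1:6,v2:inf,v3:0,v4:inf
step 2: dist = v0:16,v1:6,v2:inf,v3:0,v4:inf
step 3: dist = v0:16,v1:6,v2:inf,v3:0,v4:inf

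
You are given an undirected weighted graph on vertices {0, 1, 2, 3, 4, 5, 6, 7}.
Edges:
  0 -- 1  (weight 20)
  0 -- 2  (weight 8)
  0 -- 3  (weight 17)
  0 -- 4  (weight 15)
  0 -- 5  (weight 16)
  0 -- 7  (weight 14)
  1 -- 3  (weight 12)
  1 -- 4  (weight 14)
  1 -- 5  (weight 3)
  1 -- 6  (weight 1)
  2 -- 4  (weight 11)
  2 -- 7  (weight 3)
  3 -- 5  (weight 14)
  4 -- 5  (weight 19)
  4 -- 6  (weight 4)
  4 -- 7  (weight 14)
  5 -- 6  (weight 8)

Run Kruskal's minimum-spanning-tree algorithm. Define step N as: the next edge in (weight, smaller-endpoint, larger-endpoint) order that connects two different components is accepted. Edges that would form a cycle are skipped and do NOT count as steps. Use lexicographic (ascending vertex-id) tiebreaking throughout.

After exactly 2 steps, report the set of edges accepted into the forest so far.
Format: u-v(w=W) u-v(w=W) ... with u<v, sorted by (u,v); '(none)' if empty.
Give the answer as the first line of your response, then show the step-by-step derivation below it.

1-5(w=3) 1-6(w=1)

step 1: add edge 1-6 (w=1); MST = {1-6(w=1)}
step 2: add edge 1-5 (w=3); MST = {1-5(w=3) 1-6(w=1)}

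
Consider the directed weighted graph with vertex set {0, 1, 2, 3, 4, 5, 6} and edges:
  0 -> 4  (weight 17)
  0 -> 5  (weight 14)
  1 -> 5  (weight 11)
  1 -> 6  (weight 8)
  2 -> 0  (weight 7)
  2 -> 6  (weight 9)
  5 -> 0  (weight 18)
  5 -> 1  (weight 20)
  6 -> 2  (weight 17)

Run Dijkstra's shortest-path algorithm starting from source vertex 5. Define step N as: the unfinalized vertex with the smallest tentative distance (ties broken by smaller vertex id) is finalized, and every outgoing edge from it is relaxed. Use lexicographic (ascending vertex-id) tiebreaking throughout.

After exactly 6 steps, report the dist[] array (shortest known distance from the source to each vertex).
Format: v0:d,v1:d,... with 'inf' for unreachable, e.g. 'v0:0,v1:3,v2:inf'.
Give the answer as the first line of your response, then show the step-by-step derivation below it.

v0:18,v1:20,v2:45,v3:inf,v4:35,v5:0,v6:28

step 1: dist = v0:18,v1:20,v2:inf,v3:inf,v4:inf,v5:0,v6:inf
step 2: dist = v0:18,v1:20,v2:inf,v3:inf,v4:35,v5:0,v6:inf
step 3: dist = v0:18,v1:20,v2:inf,v3:inf,v4:35,v5:0,v6:28
step 4: dist = v0:18,v1:20,v2:45,v3:inf,v4:35,v5:0,v6:28
step 5: dist = v0:18,v1:20,v2:45,v3:inf,v4:35,v5:0,v6:28
step 6: dist = v0:18,v1:20,v2:45,v3:inf,v4:35,v5:0,v6:28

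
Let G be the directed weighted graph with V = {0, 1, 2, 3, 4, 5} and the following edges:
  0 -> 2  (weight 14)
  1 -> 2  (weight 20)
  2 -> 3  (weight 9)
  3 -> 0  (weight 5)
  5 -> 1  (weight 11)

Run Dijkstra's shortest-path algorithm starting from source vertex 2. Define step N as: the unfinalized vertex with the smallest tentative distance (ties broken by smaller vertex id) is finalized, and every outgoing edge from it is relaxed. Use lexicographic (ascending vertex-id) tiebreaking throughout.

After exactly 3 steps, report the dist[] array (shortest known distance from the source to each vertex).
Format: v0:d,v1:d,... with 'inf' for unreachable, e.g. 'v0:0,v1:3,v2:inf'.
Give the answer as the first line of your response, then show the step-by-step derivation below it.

v0:14,v1:inf,v2:0,v3:9,v4:inf,v5:inf

step 1: dist = v0:inf,v1:inf,v2:0,v3:9,v4:inf,v5:inf
step 2: dist = v0:14,v1:inf,v2:0,v3:9,v4:inf,v5:inf
step 3: dist = v0:14,v1:inf,v2:0,v3:9,v4:inf,v5:inf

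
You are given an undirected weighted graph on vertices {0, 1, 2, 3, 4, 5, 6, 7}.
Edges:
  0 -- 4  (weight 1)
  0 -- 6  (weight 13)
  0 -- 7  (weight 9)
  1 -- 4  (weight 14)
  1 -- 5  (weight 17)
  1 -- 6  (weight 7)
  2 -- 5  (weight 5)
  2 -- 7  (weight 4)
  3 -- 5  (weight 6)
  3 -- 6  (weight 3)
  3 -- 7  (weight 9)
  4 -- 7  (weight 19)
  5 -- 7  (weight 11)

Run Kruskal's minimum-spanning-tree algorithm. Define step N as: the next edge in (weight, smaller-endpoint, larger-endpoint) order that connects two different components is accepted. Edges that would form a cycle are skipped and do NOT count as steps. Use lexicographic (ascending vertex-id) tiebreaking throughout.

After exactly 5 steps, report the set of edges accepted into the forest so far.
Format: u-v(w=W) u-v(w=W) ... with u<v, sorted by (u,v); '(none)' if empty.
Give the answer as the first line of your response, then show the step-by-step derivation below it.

0-4(w=1) 2-5(w=5) 2-7(w=4) 3-5(w=6) 3-6(w=3)

step 1: add edge 0-4 (w=1); MST = {0-4(w=1)}
step 2: add edge 3-6 (w=3); MST = {0-4(w=1) 3-6(w=3)}
step 3: add edge 2-7 (w=4); MST = {0-4(w=1) 2-7(w=4) 3-6(w=3)}
step 4: add edge 2-5 (w=5); MST = {0-4(w=1) 2-5(w=5) 2-7(w=4) 3-6(w=3)}
step 5: add edge 3-5 (w=6); MST = {0-4(w=1) 2-5(w=5) 2-7(w=4) 3-5(w=6) 3-6(w=3)}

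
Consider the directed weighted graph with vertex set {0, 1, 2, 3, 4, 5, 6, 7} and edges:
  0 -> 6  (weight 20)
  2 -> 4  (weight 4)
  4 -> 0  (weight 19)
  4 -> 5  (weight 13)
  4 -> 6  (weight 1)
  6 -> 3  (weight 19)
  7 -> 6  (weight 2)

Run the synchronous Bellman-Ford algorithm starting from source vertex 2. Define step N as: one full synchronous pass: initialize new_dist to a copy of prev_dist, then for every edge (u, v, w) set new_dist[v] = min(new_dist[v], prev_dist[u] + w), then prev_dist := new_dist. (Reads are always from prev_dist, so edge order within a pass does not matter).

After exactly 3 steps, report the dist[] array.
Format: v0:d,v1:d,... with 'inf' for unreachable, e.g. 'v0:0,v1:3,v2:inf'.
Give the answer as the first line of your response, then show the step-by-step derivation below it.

v0:23,v1:inf,v2:0,v3:24,v4:4,v5:17,v6:5,v7:inf

step 1: dist = v0:inf,v1:inf,v2:0,v3:inf,v4:4,v5:inf,v6:inf,v7:inf
step 2: dist = v0:23,v1:inf,v2:0,v3:inf,v4:4,v5:17,v6:5,v7:inf
step 3: dist = v0:23,v1:inf,v2:0,v3:24,v4:4,v5:17,v6:5,v7:inf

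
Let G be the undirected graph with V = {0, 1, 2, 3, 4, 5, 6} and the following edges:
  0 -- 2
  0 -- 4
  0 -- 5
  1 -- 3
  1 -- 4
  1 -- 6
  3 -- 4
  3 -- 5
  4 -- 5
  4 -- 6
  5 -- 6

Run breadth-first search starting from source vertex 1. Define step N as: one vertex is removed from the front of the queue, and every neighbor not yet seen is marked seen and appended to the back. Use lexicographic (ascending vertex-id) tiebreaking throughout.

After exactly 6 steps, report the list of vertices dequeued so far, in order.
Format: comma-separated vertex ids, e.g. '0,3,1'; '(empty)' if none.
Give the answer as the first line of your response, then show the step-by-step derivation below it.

1,3,4,6,5,0

step 1: dequeue 1; queue=[3,4,6]; order=1
step 2: dequeue 3; queue=[4,6,5]; order=1,3
step 3: dequeue 4; queue=[6,5,0]; order=1,3,4
step 4: dequeue 6; queue=[5,0]; order=1,3,4,6
step 5: dequeue 5; queue=[0]; order=1,3,4,6,5
step 6: dequeue 0; queue=[2]; order=1,3,4,6,5,0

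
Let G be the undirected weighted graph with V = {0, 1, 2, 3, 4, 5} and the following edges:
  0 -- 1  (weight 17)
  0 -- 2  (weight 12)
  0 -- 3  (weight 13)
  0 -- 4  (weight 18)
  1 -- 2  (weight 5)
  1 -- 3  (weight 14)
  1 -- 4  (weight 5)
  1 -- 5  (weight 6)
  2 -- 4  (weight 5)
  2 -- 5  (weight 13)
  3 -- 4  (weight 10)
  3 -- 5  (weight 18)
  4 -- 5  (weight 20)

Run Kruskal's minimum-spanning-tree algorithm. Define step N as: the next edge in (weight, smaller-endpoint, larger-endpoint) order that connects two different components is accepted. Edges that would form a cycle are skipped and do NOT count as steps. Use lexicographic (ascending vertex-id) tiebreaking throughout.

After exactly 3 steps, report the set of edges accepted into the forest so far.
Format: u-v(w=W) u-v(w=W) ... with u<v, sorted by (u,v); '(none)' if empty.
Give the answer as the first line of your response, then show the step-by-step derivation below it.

1-2(w=5) 1-4(w=5) 1-5(w=6)

step 1: add edge 1-2 (w=5); MST = {1-2(w=5)}
step 2: add edge 1-4 (w=5); MST = {1-2(w=5) 1-4(w=5)}
step 3: add edge 1-5 (w=6); MST = {1-2(w=5) 1-4(w=5) 1-5(w=6)}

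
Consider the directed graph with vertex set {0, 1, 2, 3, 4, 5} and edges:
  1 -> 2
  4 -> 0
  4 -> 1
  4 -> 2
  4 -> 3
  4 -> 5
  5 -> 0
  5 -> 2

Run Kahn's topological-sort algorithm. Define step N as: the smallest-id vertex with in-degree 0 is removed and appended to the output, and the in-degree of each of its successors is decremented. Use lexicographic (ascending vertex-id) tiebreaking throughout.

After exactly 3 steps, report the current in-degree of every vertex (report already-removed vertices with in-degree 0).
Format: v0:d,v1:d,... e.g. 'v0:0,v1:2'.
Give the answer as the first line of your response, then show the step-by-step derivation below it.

v0:1,v1:0,v2:1,v3:0,v4:0,v5:0

step 1: output 4; order=[4]; indeg=(1,0,2,0,0,0)
step 2: output 1; order=[4,1]; indeg=(1,0,1,0,0,0)
step 3: output 3; order=[4,1,3]; indeg=(1,0,1,0,0,0)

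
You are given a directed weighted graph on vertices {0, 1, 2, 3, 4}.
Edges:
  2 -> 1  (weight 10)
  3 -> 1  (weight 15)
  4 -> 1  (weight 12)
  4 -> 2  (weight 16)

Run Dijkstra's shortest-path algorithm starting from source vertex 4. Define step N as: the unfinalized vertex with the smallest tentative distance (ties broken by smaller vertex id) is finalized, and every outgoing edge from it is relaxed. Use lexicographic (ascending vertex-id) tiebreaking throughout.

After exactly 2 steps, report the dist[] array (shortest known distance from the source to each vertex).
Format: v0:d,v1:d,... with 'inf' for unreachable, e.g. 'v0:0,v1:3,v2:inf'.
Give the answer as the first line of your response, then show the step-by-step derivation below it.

v0:inf,v1:12,v2:16,v3:inf,v4:0

step 1: dist = v0:inf,v1:12,v2:16,v3:inf,v4:0
step 2: dist = v0:inf,v1:12,v2:16,v3:inf,v4:0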